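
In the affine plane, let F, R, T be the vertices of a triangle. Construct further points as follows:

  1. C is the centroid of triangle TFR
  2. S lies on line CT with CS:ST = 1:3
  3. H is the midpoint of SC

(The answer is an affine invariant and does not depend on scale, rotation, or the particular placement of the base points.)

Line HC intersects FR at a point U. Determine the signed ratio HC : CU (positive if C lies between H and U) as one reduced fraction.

Set F = (0, 0), R = (1, 0), T = (0, 1); any affine frame gives the same invariant.
1. C is the centroid of triangle TFR ⇒ C = (1/3, 1/3)
2. S lies on line CT with CS:ST = 1:3 ⇒ S = (1/4, 1/2)
3. H is the midpoint of SC ⇒ H = (7/24, 5/12)
line HC meets FR at U = (1/2, 0)
C = H + t·(U−H) with t = 1/5, so HC:CU = 1/5:4/5

HC:CU = 1/4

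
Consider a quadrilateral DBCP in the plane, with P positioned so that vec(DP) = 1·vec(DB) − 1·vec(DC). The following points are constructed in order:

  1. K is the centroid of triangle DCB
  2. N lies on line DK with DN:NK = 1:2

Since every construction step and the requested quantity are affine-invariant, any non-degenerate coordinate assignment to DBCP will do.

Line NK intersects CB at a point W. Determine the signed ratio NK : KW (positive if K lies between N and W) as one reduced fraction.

NK:KW = 4/3

Assign D = (0, 0), B = (1, 0), C = (0, 1), P = (1, -1) — the answer is frame-independent, so this choice is without loss of generality.
1. K is the centroid of triangle DCB ⇒ K = (1/3, 1/3)
2. N lies on line DK with DN:NK = 1:2 ⇒ N = (1/9, 1/9)
line NK meets CB at W = (1/2, 1/2)
K = N + t·(W−N) with t = 4/7, so NK:KW = 4/7:3/7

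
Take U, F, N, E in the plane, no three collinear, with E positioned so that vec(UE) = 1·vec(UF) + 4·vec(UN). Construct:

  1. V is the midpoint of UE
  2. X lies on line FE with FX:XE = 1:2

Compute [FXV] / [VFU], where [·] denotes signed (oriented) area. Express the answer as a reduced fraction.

Assign U = (0, 0), F = (1, 0), N = (0, 1), E = (1, 4) — the answer is frame-independent, so this choice is without loss of generality.
1. V is the midpoint of UE ⇒ V = (1/2, 2)
2. X lies on line FE with FX:XE = 1:2 ⇒ X = (1, 4/3)
2·[FXV] = 2/3, 2·[VFU] = -2
[FXV]:[VFU] = 2/3:-2 = -1/3

[FXV]:[VFU] = -1/3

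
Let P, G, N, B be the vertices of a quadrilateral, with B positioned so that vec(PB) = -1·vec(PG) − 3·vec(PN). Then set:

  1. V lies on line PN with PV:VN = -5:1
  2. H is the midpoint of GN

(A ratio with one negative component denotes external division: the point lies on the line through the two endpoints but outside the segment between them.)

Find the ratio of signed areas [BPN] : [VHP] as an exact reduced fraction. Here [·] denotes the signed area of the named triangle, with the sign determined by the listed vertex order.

[BPN]:[VHP] = -8/5

Work in coordinates with P = (0, 0), G = (1, 0), N = (0, 1), B = (-1, -3).
1. V lies on line PN with PV:VN = -5:1 ⇒ V = (0, 5/4)
2. H is the midpoint of GN ⇒ H = (1/2, 1/2)
2·[BPN] = 1, 2·[VHP] = -5/8
[BPN]:[VHP] = 1:-5/8 = -8/5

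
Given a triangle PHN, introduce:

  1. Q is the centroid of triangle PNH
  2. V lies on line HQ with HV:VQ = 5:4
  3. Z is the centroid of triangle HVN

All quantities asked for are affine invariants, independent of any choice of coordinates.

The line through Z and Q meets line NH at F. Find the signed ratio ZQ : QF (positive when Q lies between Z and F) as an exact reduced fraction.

ZQ:QF = -22/27

Set P = (0, 0), H = (1, 0), N = (0, 1); any affine frame gives the same invariant.
1. Q is the centroid of triangle PNH ⇒ Q = (1/3, 1/3)
2. V lies on line HQ with HV:VQ = 5:4 ⇒ V = (17/27, 5/27)
3. Z is the centroid of triangle HVN ⇒ Z = (44/81, 32/81)
line ZQ meets NH at F = (13/22, 9/22)
Q = Z + t·(F−Z) with t = -22/5, so ZQ:QF = -22/5:27/5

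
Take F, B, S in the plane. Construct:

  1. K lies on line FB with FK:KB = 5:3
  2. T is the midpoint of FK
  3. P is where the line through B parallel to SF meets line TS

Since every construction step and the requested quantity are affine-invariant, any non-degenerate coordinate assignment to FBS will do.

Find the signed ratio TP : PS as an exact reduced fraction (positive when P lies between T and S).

TP:PS = -11/16

Choose coordinates F = (0, 0), B = (1, 0), S = (0, 1).
1. K lies on line FB with FK:KB = 5:3 ⇒ K = (5/8, 0)
2. T is the midpoint of FK ⇒ T = (5/16, 0)
3. P is where the line through B parallel to SF meets line TS ⇒ P = (1, -11/5)
P = T + t·(S−T) with t = -11/5, so TP:PS = t:(1−t) = -11/5:16/5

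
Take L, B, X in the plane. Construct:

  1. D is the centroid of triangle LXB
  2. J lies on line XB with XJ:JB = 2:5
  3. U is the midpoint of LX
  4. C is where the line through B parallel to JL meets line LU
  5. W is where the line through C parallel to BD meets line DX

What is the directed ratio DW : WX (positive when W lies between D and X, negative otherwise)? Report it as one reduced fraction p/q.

Assign L = (0, 0), B = (1, 0), X = (0, 1) — the answer is frame-independent, so this choice is without loss of generality.
1. D is the centroid of triangle LXB ⇒ D = (1/3, 1/3)
2. J lies on line XB with XJ:JB = 2:5 ⇒ J = (2/7, 5/7)
3. U is the midpoint of LX ⇒ U = (0, 1/2)
4. C is where the line through B parallel to JL meets line LU ⇒ C = (0, -5/2)
5. W is where the line through C parallel to BD meets line DX ⇒ W = (7/3, -11/3)
W = D + t·(X−D) with t = -6, so DW:WX = t:(1−t) = -6:7

DW:WX = -6/7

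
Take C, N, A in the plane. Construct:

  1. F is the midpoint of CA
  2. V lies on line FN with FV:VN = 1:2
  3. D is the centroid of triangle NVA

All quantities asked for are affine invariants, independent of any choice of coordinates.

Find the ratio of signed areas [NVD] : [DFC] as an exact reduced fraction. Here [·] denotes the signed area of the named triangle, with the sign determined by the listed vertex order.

Set C = (0, 0), N = (1, 0), A = (0, 1); any affine frame gives the same invariant.
1. F is the midpoint of CA ⇒ F = (0, 1/2)
2. V lies on line FN with FV:VN = 1:2 ⇒ V = (1/3, 1/3)
3. D is the centroid of triangle NVA ⇒ D = (4/9, 4/9)
2·[NVD] = -1/9, 2·[DFC] = 2/9
[NVD]:[DFC] = -1/9:2/9 = -1/2

[NVD]:[DFC] = -1/2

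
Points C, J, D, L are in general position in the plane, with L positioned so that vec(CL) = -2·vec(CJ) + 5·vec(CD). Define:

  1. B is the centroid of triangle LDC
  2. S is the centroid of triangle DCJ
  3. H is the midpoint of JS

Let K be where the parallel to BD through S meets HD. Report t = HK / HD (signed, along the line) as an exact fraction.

t = 2

Assign C = (0, 0), J = (1, 0), D = (0, 1), L = (-2, 5) — the answer is frame-independent, so this choice is without loss of generality.
1. B is the centroid of triangle LDC ⇒ B = (-2/3, 2)
2. S is the centroid of triangle DCJ ⇒ S = (1/3, 1/3)
3. H is the midpoint of JS ⇒ H = (2/3, 1/6)
through S parallel to BD: direction (2/3, -1); meets HD at K = (-2/3, 11/6)
K = H + t·(D−H) with t = 2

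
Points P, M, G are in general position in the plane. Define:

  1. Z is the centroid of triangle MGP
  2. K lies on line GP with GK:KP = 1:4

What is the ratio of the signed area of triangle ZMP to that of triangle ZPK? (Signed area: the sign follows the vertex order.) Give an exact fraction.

[ZMP]:[ZPK] = 5/4

Assign P = (0, 0), M = (1, 0), G = (0, 1) — the answer is frame-independent, so this choice is without loss of generality.
1. Z is the centroid of triangle MGP ⇒ Z = (1/3, 1/3)
2. K lies on line GP with GK:KP = 1:4 ⇒ K = (0, 4/5)
2·[ZMP] = -1/3, 2·[ZPK] = -4/15
[ZMP]:[ZPK] = -1/3:-4/15 = 5/4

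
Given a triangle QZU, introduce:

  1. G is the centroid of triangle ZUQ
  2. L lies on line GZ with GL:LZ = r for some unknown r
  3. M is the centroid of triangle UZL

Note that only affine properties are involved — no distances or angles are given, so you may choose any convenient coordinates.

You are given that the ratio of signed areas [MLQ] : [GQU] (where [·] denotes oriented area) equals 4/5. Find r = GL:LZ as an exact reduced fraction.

r = 4

Assign Q = (0, 0), Z = (1, 0), U = (0, 1) — the answer is frame-independent, so this choice is without loss of generality.
1. G is the centroid of triangle ZUQ ⇒ G = (1/3, 1/3)
2. With GL:LZ = r, write λ = r/(r+1) so L = G + λ·(Z−G); L is affine-linear in λ
3. M is the centroid of triangle UZL ⇒ M is an affine combination of earlier points and hence also affine-linear in λ
Every point depending on L is an affine combination of L and λ-independent points, so each such coordinate is linear in λ; the λ² term in each signed area is a multiple of (Z−G)×(Z−G) = 0, so 2·[MLQ] and 2·[GQU] are each linear in λ. Evaluating at λ=0 and λ=1:
  2·[MLQ] = -1/3·λ,   2·[GQU] = -1/3
So [MLQ]:[GQU] = (-1/3·λ) / (-1/3). Setting this equal to 4/5:
  -1/3·λ = 4/5·(-1/3)  ⇒  λ = 4/5
Then r = λ/(1−λ) = (4/5)/(1/5) = 4. Check: with r = 4, L = (13/15, 1/15) and [MLQ]:[GQU] = 4/5 as required.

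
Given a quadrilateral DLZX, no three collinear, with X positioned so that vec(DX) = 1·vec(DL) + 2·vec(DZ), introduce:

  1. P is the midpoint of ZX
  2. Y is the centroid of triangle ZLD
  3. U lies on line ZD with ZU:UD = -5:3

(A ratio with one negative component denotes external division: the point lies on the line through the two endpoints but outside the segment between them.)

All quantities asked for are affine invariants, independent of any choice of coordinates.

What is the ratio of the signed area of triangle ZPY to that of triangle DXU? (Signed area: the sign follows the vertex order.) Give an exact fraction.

[ZPY]:[DXU] = 1/3

Set D = (0, 0), L = (1, 0), Z = (0, 1), X = (1, 2); any affine frame gives the same invariant.
1. P is the midpoint of ZX ⇒ P = (1/2, 3/2)
2. Y is the centroid of triangle ZLD ⇒ Y = (1/3, 1/3)
3. U lies on line ZD with ZU:UD = -5:3 ⇒ U = (0, -3/2)
2·[ZPY] = -1/2, 2·[DXU] = -3/2
[ZPY]:[DXU] = -1/2:-3/2 = 1/3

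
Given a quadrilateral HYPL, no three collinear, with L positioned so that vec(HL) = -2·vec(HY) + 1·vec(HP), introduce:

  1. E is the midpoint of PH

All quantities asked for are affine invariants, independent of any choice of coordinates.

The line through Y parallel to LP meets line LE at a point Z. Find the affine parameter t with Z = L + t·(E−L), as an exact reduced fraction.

Choose coordinates H = (0, 0), Y = (1, 0), P = (0, 1), L = (-2, 1).
1. E is the midpoint of PH ⇒ E = (0, 1/2)
through Y parallel to LP: direction (2, 0); meets LE at Z = (2, 0)
Z = L + t·(E−L) with t = 2

t = 2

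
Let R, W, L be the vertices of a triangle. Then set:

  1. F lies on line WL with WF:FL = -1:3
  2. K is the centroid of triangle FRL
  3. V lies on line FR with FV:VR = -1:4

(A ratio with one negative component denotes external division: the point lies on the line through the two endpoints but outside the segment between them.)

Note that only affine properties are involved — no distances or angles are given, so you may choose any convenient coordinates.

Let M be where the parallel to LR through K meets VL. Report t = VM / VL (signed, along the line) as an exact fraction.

t = 3/4

Set R = (0, 0), W = (1, 0), L = (0, 1); any affine frame gives the same invariant.
1. F lies on line WL with WF:FL = -1:3 ⇒ F = (3/2, -1/2)
2. K is the centroid of triangle FRL ⇒ K = (1/2, 1/6)
3. V lies on line FR with FV:VR = -1:4 ⇒ V = (2, -2/3)
through K parallel to LR: direction (0, -1); meets VL at M = (1/2, 7/12)
M = V + t·(L−V) with t = 3/4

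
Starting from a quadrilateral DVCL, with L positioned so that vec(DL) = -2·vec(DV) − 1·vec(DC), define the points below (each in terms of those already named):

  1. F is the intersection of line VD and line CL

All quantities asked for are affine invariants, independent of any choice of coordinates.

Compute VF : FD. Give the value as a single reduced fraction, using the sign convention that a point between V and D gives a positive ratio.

VF:FD = -2

Work in coordinates with D = (0, 0), V = (1, 0), C = (0, 1), L = (-2, -1).
1. F is the intersection of line VD and line CL ⇒ F = (-1, 0)
F = V + t·(D−V) with t = 2, so VF:FD = t:(1−t) = 2:-1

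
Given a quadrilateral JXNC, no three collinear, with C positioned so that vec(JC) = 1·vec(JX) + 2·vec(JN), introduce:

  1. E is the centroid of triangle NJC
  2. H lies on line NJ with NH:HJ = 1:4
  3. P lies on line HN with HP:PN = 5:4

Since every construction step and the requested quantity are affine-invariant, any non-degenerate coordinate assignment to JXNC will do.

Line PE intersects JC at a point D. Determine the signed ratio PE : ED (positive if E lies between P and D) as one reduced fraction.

Work in coordinates with J = (0, 0), X = (1, 0), N = (0, 1), C = (1, 2).
1. E is the centroid of triangle NJC ⇒ E = (1/3, 1)
2. H lies on line NJ with NH:HJ = 1:4 ⇒ H = (0, 4/5)
3. P lies on line HN with HP:PN = 5:4 ⇒ P = (0, 41/45)
line PE meets JC at D = (41/78, 41/39)
E = P + t·(D−P) with t = 26/41, so PE:ED = 26/41:15/41

PE:ED = 26/15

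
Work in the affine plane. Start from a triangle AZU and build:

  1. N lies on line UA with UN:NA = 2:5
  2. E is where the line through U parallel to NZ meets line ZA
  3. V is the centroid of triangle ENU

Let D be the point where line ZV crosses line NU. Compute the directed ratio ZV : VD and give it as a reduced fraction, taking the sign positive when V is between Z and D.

ZV:VD = 8/7

Work in coordinates with A = (0, 0), Z = (1, 0), U = (0, 1).
1. N lies on line UA with UN:NA = 2:5 ⇒ N = (0, 5/7)
2. E is where the line through U parallel to NZ meets line ZA ⇒ E = (7/5, 0)
3. V is the centroid of triangle ENU ⇒ V = (7/15, 4/7)
line ZV meets NU at D = (0, 15/14)
V = Z + t·(D−Z) with t = 8/15, so ZV:VD = 8/15:7/15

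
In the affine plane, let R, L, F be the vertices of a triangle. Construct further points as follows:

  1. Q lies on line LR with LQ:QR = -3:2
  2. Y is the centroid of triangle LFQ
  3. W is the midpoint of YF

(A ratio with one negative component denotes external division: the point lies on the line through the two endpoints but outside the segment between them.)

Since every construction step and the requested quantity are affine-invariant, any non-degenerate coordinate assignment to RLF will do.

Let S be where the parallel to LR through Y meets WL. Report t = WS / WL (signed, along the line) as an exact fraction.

t = 1/2

Work in coordinates with R = (0, 0), L = (1, 0), F = (0, 1).
1. Q lies on line LR with LQ:QR = -3:2 ⇒ Q = (-2, 0)
2. Y is the centroid of triangle LFQ ⇒ Y = (-1/3, 1/3)
3. W is the midpoint of YF ⇒ W = (-1/6, 2/3)
through Y parallel to LR: direction (-1, 0); meets WL at S = (5/12, 1/3)
S = W + t·(L−W) with t = 1/2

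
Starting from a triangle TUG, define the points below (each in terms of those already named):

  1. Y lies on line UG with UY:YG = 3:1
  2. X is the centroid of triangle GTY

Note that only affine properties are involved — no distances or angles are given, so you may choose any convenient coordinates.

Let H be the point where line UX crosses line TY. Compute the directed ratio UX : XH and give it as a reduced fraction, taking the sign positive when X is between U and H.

Choose coordinates T = (0, 0), U = (1, 0), G = (0, 1).
1. Y lies on line UG with UY:YG = 3:1 ⇒ Y = (1/4, 3/4)
2. X is the centroid of triangle GTY ⇒ X = (1/12, 7/12)
line UX meets TY at H = (7/40, 21/40)
X = U + t·(H−U) with t = 10/9, so UX:XH = 10/9:-1/9

UX:XH = -10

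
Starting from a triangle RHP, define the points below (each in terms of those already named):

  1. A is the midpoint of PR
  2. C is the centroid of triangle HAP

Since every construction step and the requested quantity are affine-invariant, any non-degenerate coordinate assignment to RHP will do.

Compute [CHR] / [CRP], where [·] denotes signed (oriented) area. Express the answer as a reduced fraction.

[CHR]:[CRP] = 3/2

Assign R = (0, 0), H = (1, 0), P = (0, 1) — the answer is frame-independent, so this choice is without loss of generality.
1. A is the midpoint of PR ⇒ A = (0, 1/2)
2. C is the centroid of triangle HAP ⇒ C = (1/3, 1/2)
2·[CHR] = -1/2, 2·[CRP] = -1/3
[CHR]:[CRP] = -1/2:-1/3 = 3/2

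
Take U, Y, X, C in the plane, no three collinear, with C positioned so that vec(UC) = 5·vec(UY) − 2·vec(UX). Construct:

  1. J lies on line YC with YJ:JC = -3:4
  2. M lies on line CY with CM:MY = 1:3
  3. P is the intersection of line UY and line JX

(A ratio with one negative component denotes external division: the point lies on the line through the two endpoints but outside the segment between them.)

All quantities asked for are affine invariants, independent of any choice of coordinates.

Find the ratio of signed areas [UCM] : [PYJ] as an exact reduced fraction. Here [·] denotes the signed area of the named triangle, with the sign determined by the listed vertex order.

Assign U = (0, 0), Y = (1, 0), X = (0, 1), C = (5, -2) — the answer is frame-independent, so this choice is without loss of generality.
1. J lies on line YC with YJ:JC = -3:4 ⇒ J = (-11, 6)
2. M lies on line CY with CM:MY = 1:3 ⇒ M = (4, -3/2)
3. P is the intersection of line UY and line JX ⇒ P = (11/5, 0)
2·[UCM] = 1/2, 2·[PYJ] = -36/5
[UCM]:[PYJ] = 1/2:-36/5 = -5/72

[UCM]:[PYJ] = -5/72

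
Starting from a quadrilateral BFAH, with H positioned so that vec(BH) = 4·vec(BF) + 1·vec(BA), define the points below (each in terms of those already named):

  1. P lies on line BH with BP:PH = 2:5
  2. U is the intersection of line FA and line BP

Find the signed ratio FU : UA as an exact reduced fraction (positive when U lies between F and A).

FU:UA = 1/4

Choose coordinates B = (0, 0), F = (1, 0), A = (0, 1), H = (4, 1).
1. P lies on line BH with BP:PH = 2:5 ⇒ P = (8/7, 2/7)
2. U is the intersection of line FA and line BP ⇒ U = (4/5, 1/5)
U = F + t·(A−F) with t = 1/5, so FU:UA = t:(1−t) = 1/5:4/5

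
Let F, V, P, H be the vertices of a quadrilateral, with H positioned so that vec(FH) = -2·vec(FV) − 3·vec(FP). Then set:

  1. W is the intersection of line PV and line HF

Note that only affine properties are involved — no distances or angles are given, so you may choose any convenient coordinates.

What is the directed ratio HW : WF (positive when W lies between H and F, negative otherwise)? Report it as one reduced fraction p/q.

Choose coordinates F = (0, 0), V = (1, 0), P = (0, 1), H = (-2, -3).
1. W is the intersection of line PV and line HF ⇒ W = (2/5, 3/5)
W = H + t·(F−H) with t = 6/5, so HW:WF = t:(1−t) = 6/5:-1/5

HW:WF = -6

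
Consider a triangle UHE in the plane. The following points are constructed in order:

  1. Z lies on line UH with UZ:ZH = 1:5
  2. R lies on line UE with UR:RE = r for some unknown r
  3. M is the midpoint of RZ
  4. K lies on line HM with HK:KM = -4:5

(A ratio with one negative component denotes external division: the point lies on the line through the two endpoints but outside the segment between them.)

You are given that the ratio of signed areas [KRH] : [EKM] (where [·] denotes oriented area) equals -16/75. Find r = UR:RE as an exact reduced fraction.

Set U = (0, 0), H = (1, 0), E = (0, 1); any affine frame gives the same invariant.
1. Z lies on line UH with UZ:ZH = 1:5 ⇒ Z = (1/6, 0)
2. With UR:RE = r, write λ = r/(r+1) so R = U + λ·(E−U); R is affine-linear in λ
3. M is the midpoint of RZ ⇒ M is an affine combination of earlier points and hence also affine-linear in λ
4. K lies on line HM with HK:KM = -4:5 ⇒ K is an affine combination of earlier points and hence also affine-linear in λ
Every point depending on R is an affine combination of R and λ-independent points, so each such coordinate is linear in λ; the λ² term in each signed area is a multiple of (E−U)×(E−U) = 0, so 2·[KRH] and 2·[EKM] are each linear in λ. Evaluating at λ=0 and λ=1:
  2·[KRH] = 5/3·λ,   2·[EKM] = 5/2·λ − 55/12
So [KRH]:[EKM] = (5/3·λ) / (5/2·λ − 55/12). Setting this equal to -16/75:
  5/3·λ = -16/75·(5/2·λ − 55/12)  ⇒  λ = 4/9
Then r = λ/(1−λ) = (4/9)/(5/9) = 4/5. Check: with r = 4/5, R = (0, 4/9) and [KRH]:[EKM] = -16/75 as required.

r = 4/5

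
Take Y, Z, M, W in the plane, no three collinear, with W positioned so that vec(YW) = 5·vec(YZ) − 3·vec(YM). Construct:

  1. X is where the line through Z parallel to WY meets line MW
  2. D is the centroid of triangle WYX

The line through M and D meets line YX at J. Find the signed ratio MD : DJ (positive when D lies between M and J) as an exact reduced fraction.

Set Y = (0, 0), Z = (1, 0), M = (0, 1), W = (5, -3); any affine frame gives the same invariant.
1. X is where the line through Z parallel to WY meets line MW ⇒ X = (2, -3/5)
2. D is the centroid of triangle WYX ⇒ D = (7/3, -6/5)
line MD meets YX at J = (14/9, -7/15)
D = M + t·(J−M) with t = 3/2, so MD:DJ = 3/2:-1/2

MD:DJ = -3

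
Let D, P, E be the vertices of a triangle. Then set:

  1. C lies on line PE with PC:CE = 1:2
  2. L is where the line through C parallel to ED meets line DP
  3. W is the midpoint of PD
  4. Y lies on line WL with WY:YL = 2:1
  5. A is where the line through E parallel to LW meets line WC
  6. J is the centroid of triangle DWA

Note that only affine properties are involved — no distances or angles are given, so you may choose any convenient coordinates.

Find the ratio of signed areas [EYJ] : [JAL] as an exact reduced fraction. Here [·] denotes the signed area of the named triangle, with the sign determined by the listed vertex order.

[EYJ]:[JAL] = -1/3

Choose coordinates D = (0, 0), P = (1, 0), E = (0, 1).
1. C lies on line PE with PC:CE = 1:2 ⇒ C = (2/3, 1/3)
2. L is where the line through C parallel to ED meets line DP ⇒ L = (2/3, 0)
3. W is the midpoint of PD ⇒ W = (1/2, 0)
4. Y lies on line WL with WY:YL = 2:1 ⇒ Y = (11/18, 0)
5. A is where the line through E parallel to LW meets line WC ⇒ A = (1, 1)
6. J is the centroid of triangle DWA ⇒ J = (1/2, 1/3)
2·[EYJ] = 5/54, 2·[JAL] = -5/18
[EYJ]:[JAL] = 5/54:-5/18 = -1/3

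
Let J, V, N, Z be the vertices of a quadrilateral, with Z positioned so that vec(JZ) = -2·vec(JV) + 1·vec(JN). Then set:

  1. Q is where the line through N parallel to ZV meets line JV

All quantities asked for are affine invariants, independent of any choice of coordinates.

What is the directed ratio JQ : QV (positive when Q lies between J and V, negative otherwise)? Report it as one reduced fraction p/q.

Set J = (0, 0), V = (1, 0), N = (0, 1), Z = (-2, 1); any affine frame gives the same invariant.
1. Q is where the line through N parallel to ZV meets line JV ⇒ Q = (3, 0)
Q = J + t·(V−J) with t = 3, so JQ:QV = t:(1−t) = 3:-2

JQ:QV = -3/2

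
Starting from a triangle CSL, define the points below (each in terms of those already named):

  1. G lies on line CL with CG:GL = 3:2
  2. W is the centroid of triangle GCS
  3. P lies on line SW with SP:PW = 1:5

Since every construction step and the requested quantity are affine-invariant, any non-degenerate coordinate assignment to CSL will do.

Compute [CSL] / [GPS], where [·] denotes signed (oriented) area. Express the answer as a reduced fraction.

[CSL]:[GPS] = 30

Set C = (0, 0), S = (1, 0), L = (0, 1); any affine frame gives the same invariant.
1. G lies on line CL with CG:GL = 3:2 ⇒ G = (0, 3/5)
2. W is the centroid of triangle GCS ⇒ W = (1/3, 1/5)
3. P lies on line SW with SP:PW = 1:5 ⇒ P = (8/9, 1/30)
2·[CSL] = 1, 2·[GPS] = 1/30
[CSL]:[GPS] = 1:1/30 = 30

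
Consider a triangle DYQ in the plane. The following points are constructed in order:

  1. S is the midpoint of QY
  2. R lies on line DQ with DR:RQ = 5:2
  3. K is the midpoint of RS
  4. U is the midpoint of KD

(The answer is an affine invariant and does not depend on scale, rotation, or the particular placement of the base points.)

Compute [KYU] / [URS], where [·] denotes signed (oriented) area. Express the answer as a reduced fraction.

[KYU]:[URS] = 17/10

Choose coordinates D = (0, 0), Y = (1, 0), Q = (0, 1).
1. S is the midpoint of QY ⇒ S = (1/2, 1/2)
2. R lies on line DQ with DR:RQ = 5:2 ⇒ R = (0, 5/7)
3. K is the midpoint of RS ⇒ K = (1/4, 17/28)
4. U is the midpoint of KD ⇒ U = (1/8, 17/56)
2·[KYU] = -17/56, 2·[URS] = -5/28
[KYU]:[URS] = -17/56:-5/28 = 17/10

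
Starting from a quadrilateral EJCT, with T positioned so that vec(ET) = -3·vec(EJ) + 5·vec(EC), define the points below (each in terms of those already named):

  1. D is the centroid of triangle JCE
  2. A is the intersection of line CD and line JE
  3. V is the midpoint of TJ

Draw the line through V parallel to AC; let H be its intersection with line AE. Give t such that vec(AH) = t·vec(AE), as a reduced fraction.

Work in coordinates with E = (0, 0), J = (1, 0), C = (0, 1), T = (-3, 5).
1. D is the centroid of triangle JCE ⇒ D = (1/3, 1/3)
2. A is the intersection of line CD and line JE ⇒ A = (1/2, 0)
3. V is the midpoint of TJ ⇒ V = (-1, 5/2)
through V parallel to AC: direction (-1/2, 1); meets AE at H = (1/4, 0)
H = A + t·(E−A) with t = 1/2

t = 1/2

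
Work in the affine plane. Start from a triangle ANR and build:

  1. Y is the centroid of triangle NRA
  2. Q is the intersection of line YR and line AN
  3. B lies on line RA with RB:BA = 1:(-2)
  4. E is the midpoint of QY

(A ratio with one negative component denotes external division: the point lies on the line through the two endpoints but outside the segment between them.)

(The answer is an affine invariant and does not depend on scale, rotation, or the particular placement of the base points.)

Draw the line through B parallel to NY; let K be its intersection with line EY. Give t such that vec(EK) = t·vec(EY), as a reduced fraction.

Choose coordinates A = (0, 0), N = (1, 0), R = (0, 1).
1. Y is the centroid of triangle NRA ⇒ Y = (1/3, 1/3)
2. Q is the intersection of line YR and line AN ⇒ Q = (1/2, 0)
3. B lies on line RA with RB:BA = 1:(-2) ⇒ B = (0, 2)
4. E is the midpoint of QY ⇒ E = (5/12, 1/6)
through B parallel to NY: direction (-2/3, 1/3); meets EY at K = (-2/3, 7/3)
K = E + t·(Y−E) with t = 13

t = 13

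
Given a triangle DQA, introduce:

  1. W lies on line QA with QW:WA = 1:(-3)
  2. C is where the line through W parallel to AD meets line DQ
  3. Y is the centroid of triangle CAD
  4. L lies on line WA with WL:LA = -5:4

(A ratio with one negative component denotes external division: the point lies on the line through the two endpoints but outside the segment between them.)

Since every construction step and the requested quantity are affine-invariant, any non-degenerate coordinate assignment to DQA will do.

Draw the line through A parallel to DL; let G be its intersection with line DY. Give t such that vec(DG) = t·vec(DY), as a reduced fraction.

Work in coordinates with D = (0, 0), Q = (1, 0), A = (0, 1).
1. W lies on line QA with QW:WA = 1:(-3) ⇒ W = (3/2, -1/2)
2. C is where the line through W parallel to AD meets line DQ ⇒ C = (3/2, 0)
3. Y is the centroid of triangle CAD ⇒ Y = (1/2, 1/3)
4. L lies on line WA with WL:LA = -5:4 ⇒ L = (-6, 7)
through A parallel to DL: direction (-6, 7); meets DY at G = (6/11, 4/11)
G = D + t·(Y−D) with t = 12/11

t = 12/11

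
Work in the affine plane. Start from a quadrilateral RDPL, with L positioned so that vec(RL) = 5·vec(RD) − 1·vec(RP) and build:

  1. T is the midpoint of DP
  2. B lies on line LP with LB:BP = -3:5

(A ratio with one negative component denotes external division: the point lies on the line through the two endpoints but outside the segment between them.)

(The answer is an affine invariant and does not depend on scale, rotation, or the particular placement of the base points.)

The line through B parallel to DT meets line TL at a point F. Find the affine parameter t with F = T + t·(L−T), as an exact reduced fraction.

Work in coordinates with R = (0, 0), D = (1, 0), P = (0, 1), L = (5, -1).
1. T is the midpoint of DP ⇒ T = (1/2, 1/2)
2. B lies on line LP with LB:BP = -3:5 ⇒ B = (25/2, -4)
through B parallel to DT: direction (-1/2, 1/2); meets TL at F = (47/4, -13/4)
F = T + t·(L−T) with t = 5/2

t = 5/2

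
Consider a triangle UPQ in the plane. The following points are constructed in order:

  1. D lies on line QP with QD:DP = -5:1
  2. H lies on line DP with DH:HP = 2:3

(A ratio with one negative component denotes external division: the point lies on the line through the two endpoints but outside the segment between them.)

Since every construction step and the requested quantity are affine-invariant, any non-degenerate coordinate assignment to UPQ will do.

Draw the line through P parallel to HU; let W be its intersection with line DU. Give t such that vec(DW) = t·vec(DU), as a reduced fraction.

Choose coordinates U = (0, 0), P = (1, 0), Q = (0, 1).
1. D lies on line QP with QD:DP = -5:1 ⇒ D = (5/4, -1/4)
2. H lies on line DP with DH:HP = 2:3 ⇒ H = (23/20, -3/20)
through P parallel to HU: direction (-23/20, 3/20); meets DU at W = (-15/8, 3/8)
W = D + t·(U−D) with t = 5/2

t = 5/2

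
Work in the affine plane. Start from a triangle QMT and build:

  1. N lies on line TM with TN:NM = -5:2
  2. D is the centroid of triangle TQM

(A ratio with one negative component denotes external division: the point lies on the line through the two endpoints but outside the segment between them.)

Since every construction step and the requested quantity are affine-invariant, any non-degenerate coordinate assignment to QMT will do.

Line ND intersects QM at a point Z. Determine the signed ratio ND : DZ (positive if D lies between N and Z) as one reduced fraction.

ND:DZ = -3

Work in coordinates with Q = (0, 0), M = (1, 0), T = (0, 1).
1. N lies on line TM with TN:NM = -5:2 ⇒ N = (5/3, -2/3)
2. D is the centroid of triangle TQM ⇒ D = (1/3, 1/3)
line ND meets QM at Z = (7/9, 0)
D = N + t·(Z−N) with t = 3/2, so ND:DZ = 3/2:-1/2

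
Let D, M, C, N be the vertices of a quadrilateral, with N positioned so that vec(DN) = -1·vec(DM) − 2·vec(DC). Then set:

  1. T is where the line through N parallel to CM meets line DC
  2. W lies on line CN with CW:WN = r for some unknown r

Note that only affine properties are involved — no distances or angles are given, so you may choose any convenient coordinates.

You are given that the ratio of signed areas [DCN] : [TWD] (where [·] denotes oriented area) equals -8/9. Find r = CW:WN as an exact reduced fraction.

r = 3/5

Choose coordinates D = (0, 0), M = (1, 0), C = (0, 1), N = (-1, -2).
1. T is where the line through N parallel to CM meets line DC ⇒ T = (0, -3)
2. With CW:WN = r, write λ = r/(r+1) so W = C + λ·(N−C); W is affine-linear in λ
Every point depending on W is an affine combination of W and λ-independent points, so each such coordinate is linear in λ; the λ² term in each signed area is a multiple of (N−C)×(N−C) = 0, so 2·[DCN] and 2·[TWD] are each linear in λ. Evaluating at λ=0 and λ=1:
  2·[DCN] = 1,   2·[TWD] = -3·λ
So [DCN]:[TWD] = (1) / (-3·λ). Setting this equal to -8/9:
  1 = -8/9·(-3·λ)  ⇒  λ = 3/8
Then r = λ/(1−λ) = (3/8)/(5/8) = 3/5. Check: with r = 3/5, W = (-3/8, -1/8) and [DCN]:[TWD] = -8/9 as required.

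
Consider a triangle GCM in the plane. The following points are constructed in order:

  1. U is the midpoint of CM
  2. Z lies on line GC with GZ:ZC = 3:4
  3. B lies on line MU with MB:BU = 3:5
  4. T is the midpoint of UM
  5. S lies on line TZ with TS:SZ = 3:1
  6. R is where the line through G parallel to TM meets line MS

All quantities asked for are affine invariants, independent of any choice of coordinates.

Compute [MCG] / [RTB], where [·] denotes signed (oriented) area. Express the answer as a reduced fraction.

Work in coordinates with G = (0, 0), C = (1, 0), M = (0, 1).
1. U is the midpoint of CM ⇒ U = (1/2, 1/2)
2. Z lies on line GC with GZ:ZC = 3:4 ⇒ Z = (3/7, 0)
3. B lies on line MU with MB:BU = 3:5 ⇒ B = (3/16, 13/16)
4. T is the midpoint of UM ⇒ T = (1/4, 3/4)
5. S lies on line TZ with TS:SZ = 3:1 ⇒ S = (43/112, 3/16)
6. R is where the line through G parallel to TM meets line MS ⇒ R = (43/48, -43/48)
2·[MCG] = -1, 2·[RTB] = 1/16
[MCG]:[RTB] = -1:1/16 = -16

[MCG]:[RTB] = -16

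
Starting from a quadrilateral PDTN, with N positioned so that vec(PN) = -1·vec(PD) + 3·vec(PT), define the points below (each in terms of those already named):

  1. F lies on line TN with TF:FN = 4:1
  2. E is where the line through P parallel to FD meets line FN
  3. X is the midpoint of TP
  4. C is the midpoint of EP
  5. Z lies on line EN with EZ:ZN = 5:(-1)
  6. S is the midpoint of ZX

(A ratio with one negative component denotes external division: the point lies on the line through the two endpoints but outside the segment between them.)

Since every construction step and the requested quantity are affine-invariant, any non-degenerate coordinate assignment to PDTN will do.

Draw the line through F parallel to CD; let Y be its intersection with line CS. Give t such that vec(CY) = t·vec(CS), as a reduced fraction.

t = 52/53

Work in coordinates with P = (0, 0), D = (1, 0), T = (0, 1), N = (-1, 3).
1. F lies on line TN with TF:FN = 4:1 ⇒ F = (-4/5, 13/5)
2. E is where the line through P parallel to FD meets line FN ⇒ E = (9/5, -13/5)
3. X is the midpoint of TP ⇒ X = (0, 1/2)
4. C is the midpoint of EP ⇒ C = (9/10, -13/10)
5. Z lies on line EN with EZ:ZN = 5:(-1) ⇒ Z = (-17/10, 22/5)
6. S is the midpoint of ZX ⇒ S = (-17/20, 49/20)
through F parallel to CD: direction (1/10, 13/10); meets CS at Y = (-433/530, 1261/530)
Y = C + t·(S−C) with t = 52/53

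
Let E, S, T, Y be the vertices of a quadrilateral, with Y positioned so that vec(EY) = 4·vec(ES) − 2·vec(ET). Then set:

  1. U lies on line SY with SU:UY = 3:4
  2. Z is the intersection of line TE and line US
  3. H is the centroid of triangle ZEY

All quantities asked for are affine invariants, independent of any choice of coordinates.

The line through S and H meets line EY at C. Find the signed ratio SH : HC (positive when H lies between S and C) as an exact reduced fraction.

SH:HC = 5/4

Work in coordinates with E = (0, 0), S = (1, 0), T = (0, 1), Y = (4, -2).
1. U lies on line SY with SU:UY = 3:4 ⇒ U = (16/7, -6/7)
2. Z is the intersection of line TE and line US ⇒ Z = (0, 2/3)
3. H is the centroid of triangle ZEY ⇒ H = (4/3, -4/9)
line SH meets EY at C = (8/5, -4/5)
H = S + t·(C−S) with t = 5/9, so SH:HC = 5/9:4/9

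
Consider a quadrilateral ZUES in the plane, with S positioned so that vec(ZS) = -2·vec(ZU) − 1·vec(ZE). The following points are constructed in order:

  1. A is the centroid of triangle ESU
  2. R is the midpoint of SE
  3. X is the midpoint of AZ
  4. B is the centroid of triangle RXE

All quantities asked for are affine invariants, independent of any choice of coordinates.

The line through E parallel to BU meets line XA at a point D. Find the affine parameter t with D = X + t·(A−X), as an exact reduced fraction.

Work in coordinates with Z = (0, 0), U = (1, 0), E = (0, 1), S = (-2, -1).
1. A is the centroid of triangle ESU ⇒ A = (-1/3, 0)
2. R is the midpoint of SE ⇒ R = (-1, 0)
3. X is the midpoint of AZ ⇒ X = (-1/6, 0)
4. B is the centroid of triangle RXE ⇒ B = (-7/18, 1/3)
through E parallel to BU: direction (25/18, -1/3); meets XA at D = (25/6, 0)
D = X + t·(A−X) with t = -26

t = -26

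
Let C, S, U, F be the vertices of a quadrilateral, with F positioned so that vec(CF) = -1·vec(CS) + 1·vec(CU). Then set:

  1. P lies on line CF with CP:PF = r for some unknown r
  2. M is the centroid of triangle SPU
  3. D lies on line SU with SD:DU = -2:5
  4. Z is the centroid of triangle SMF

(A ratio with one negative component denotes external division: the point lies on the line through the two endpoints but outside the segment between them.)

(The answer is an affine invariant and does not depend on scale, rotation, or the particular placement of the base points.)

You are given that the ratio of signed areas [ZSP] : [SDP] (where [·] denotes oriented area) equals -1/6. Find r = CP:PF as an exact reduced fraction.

Choose coordinates C = (0, 0), S = (1, 0), U = (0, 1), F = (-1, 1).
1. With CP:PF = r, write λ = r/(r+1) so P = C + λ·(F−C); P is affine-linear in λ
2. M is the centroid of triangle SPU ⇒ M is an affine combination of earlier points and hence also affine-linear in λ
3. D lies on line SU with SD:DU = -2:5 ⇒ D = (5/3, -2/3)
4. Z is the centroid of triangle SMF ⇒ Z is an affine combination of earlier points and hence also affine-linear in λ
Every point depending on P is an affine combination of P and λ-independent points, so each such coordinate is linear in λ; the λ² term in each signed area is a multiple of (F−C)×(F−C) = 0, so 2·[ZSP] and 2·[SDP] are each linear in λ. Evaluating at λ=0 and λ=1:
  2·[ZSP] = 1/3·λ − 4/9,   2·[SDP] = -2/3
So [ZSP]:[SDP] = (1/3·λ − 4/9) / (-2/3). Setting this equal to -1/6:
  1/3·λ − 4/9 = -1/6·(-2/3)  ⇒  λ = 5/3
Then r = λ/(1−λ) = (5/3)/(-2/3) = -5/2. Check: with r = -5/2, P = (-5/3, 5/3) and [ZSP]:[SDP] = -1/6 as required.

r = -5/2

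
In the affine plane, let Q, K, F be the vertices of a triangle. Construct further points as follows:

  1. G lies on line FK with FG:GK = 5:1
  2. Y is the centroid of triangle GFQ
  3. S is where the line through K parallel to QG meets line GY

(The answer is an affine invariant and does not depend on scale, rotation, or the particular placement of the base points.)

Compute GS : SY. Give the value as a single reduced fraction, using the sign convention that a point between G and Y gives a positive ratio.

Assign Q = (0, 0), K = (1, 0), F = (0, 1) — the answer is frame-independent, so this choice is without loss of generality.
1. G lies on line FK with FG:GK = 5:1 ⇒ G = (5/6, 1/6)
2. Y is the centroid of triangle GFQ ⇒ Y = (5/18, 7/18)
3. S is where the line through K parallel to QG meets line GY ⇒ S = (7/6, 1/30)
S = G + t·(Y−G) with t = -3/5, so GS:SY = t:(1−t) = -3/5:8/5

GS:SY = -3/8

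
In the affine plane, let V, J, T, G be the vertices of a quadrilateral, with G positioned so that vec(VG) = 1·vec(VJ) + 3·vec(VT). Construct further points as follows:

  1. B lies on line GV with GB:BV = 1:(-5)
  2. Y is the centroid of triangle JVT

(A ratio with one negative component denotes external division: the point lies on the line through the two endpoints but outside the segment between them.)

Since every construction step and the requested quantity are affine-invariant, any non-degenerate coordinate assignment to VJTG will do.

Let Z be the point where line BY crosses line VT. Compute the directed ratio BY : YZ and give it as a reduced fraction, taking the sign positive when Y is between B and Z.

BY:YZ = 11/4

Choose coordinates V = (0, 0), J = (1, 0), T = (0, 1), G = (1, 3).
1. B lies on line GV with GB:BV = 1:(-5) ⇒ B = (5/4, 15/4)
2. Y is the centroid of triangle JVT ⇒ Y = (1/3, 1/3)
line BY meets VT at Z = (0, -10/11)
Y = B + t·(Z−B) with t = 11/15, so BY:YZ = 11/15:4/15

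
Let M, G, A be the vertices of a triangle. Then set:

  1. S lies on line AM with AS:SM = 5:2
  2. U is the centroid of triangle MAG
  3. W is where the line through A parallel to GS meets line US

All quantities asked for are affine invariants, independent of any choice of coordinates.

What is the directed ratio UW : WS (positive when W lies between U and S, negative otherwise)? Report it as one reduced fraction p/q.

UW:WS = -4/5

Set M = (0, 0), G = (1, 0), A = (0, 1); any affine frame gives the same invariant.
1. S lies on line AM with AS:SM = 5:2 ⇒ S = (0, 2/7)
2. U is the centroid of triangle MAG ⇒ U = (1/3, 1/3)
3. W is where the line through A parallel to GS meets line US ⇒ W = (5/3, 11/21)
W = U + t·(S−U) with t = -4, so UW:WS = t:(1−t) = -4:5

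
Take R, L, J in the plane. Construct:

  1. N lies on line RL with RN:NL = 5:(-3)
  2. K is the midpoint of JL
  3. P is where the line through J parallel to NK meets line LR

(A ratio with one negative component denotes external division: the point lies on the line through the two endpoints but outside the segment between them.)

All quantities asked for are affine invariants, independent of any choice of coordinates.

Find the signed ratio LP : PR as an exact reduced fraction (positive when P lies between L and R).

Work in coordinates with R = (0, 0), L = (1, 0), J = (0, 1).
1. N lies on line RL with RN:NL = 5:(-3) ⇒ N = (5/2, 0)
2. K is the midpoint of JL ⇒ K = (1/2, 1/2)
3. P is where the line through J parallel to NK meets line LR ⇒ P = (4, 0)
P = L + t·(R−L) with t = -3, so LP:PR = t:(1−t) = -3:4

LP:PR = -3/4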